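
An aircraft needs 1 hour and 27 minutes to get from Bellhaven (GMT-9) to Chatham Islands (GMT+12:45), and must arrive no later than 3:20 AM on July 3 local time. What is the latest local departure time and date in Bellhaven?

Target arrival in UTC: 3:20 AM − 12:45 = 2:35 PM on Jul 2.
Subtract 1 hour 27 minutes → departure 1:08 PM UTC on Jul 2.
Bellhaven is UTC−9:00: 1:08 PM − 9:00 = 4:08 AM on Jul 2.

4:08 AM on Jul 2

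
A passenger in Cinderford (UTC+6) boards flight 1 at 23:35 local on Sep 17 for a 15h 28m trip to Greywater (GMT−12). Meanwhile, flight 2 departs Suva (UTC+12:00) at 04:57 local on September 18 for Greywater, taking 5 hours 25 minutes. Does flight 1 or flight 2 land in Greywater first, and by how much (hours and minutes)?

the second, by 10 hours 41 minutes

Flight 1 in UTC: 23:35 − 6:00 = 17:35 on Sep 17.
+15 hours 28 minutes → arrive 09:03 UTC on Sep 18.
Flight 2 in UTC: 04:57 − 12:00 = 16:57 on Sep 17.
+5 hours and 25 minutes → arrive 22:22 UTC on Sep 17.
Flight 2 lands earlier by 10 hours 41 minutes.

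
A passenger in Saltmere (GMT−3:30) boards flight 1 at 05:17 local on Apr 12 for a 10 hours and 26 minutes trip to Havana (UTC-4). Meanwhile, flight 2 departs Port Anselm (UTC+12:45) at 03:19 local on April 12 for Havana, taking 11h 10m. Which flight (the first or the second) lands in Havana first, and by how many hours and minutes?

the second, by 17 hours 29 minutes

Flight 1 in UTC: 05:17 + 3:30 = 08:47 on Apr 12.
+10 hours 26 minutes → arrive 19:13 UTC on Apr 12.
Flight 2 in UTC: 03:19 − 12:45 = 14:34 on Apr 11.
+11 hours and 10 minutes → arrive 01:44 UTC on Apr 12.
Flight 2 lands earlier by 17 hours 29 minutes.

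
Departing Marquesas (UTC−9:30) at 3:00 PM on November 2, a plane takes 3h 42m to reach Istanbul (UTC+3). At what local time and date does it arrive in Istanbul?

7:12 AM on Nov 3

Istanbul is 12:30 ahead of Marquesas.
After 3 hours 42 minutes it is 6:42 PM in Marquesas.
Shift by the zone difference: 6:42 PM + 12:30 = 7:12 AM on Nov 3 in Istanbul.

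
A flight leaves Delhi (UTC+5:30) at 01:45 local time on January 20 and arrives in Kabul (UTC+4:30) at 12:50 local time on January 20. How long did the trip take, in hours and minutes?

Departure in UTC: 01:45 − 5:30 = 20:15 on Jan 19.
Arrival in UTC: 12:50 − 4:30 = 08:20 on Jan 20.
Elapsed = 08:20 − 20:15 (+1 day) = 12 hours 5 minutes.

12 hours 5 minutes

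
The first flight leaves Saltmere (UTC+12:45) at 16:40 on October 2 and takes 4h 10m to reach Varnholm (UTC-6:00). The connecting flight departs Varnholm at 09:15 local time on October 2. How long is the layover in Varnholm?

Convert departure to UTC: 16:40 − 12:45 = 03:55 UTC on Oct 2.
Add 4 hours 10 minutes flight time → 08:05 UTC.
Varnholm is UTC−6:00, so local arrival = 08:05 − 6:00 = 02:05 on Oct 2.
Layover = 09:15 − 02:05 = 7 hours 10 minutes.

7 hours 10 minutes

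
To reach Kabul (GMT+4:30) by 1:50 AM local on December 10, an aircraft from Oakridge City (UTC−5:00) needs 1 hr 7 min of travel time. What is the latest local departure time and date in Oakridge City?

3:13 PM on Dec 9

Target arrival in UTC: 1:50 AM − 4:30 = 9:20 PM on Dec 9.
Subtract 1 hour 7 minutes → departure 8:13 PM UTC on Dec 9.
Oakridge City is UTC−5:00: 8:13 PM − 5:00 = 3:13 PM on Dec 9.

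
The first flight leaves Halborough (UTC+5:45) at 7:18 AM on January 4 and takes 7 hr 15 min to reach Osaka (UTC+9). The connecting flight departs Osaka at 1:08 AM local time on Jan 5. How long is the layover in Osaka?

Convert departure to UTC: 7:18 AM − 5:45 = 1:33 AM UTC on Jan 4.
Add 7 hours and 15 minutes flight time → 8:48 AM UTC.
Osaka is UTC+9:00, so local arrival = 8:48 AM + 9:00 = 5:48 PM on Jan 4.
Layover = 1:08 AM − 5:48 PM (+1 day) = 7 hours 20 minutes.

7 hours 20 minutes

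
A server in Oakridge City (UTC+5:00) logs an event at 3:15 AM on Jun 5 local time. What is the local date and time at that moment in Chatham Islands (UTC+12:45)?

Chatham Islands is 7:45 ahead of Oakridge City.
Shift by the zone difference: 3:15 AM + 7:45 = 11:00 AM on Jun 5 in Chatham Islands.

11:00 AM on June 5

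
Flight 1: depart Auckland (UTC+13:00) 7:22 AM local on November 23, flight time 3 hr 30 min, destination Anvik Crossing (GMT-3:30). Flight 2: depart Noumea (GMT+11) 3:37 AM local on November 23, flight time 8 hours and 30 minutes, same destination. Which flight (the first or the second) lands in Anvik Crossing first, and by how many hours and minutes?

the first, by 3 hours 15 minutes

Flight 1 in UTC: 7:22 AM − 13:00 = 6:22 PM on Nov 22.
+3 hours 30 minutes → arrive 9:52 PM UTC on Nov 22.
Flight 2 in UTC: 3:37 AM − 11:00 = 4:37 PM on Nov 22.
+8 hours and 30 minutes → arrive 1:07 AM UTC on Nov 23.
Flight 1 lands earlier by 3 hours 15 minutes.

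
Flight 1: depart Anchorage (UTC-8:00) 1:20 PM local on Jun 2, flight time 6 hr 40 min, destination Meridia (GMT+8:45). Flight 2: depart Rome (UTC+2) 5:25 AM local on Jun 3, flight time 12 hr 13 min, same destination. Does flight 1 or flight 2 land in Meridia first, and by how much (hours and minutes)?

the first, by 11 hours 38 minutes

Flight 1 in UTC: 1:20 PM + 8:00 = 9:20 PM on Jun 2.
+6 hours and 40 minutes → arrive 4:00 AM UTC on Jun 3.
Flight 2 in UTC: 5:25 AM − 2:00 = 3:25 AM on Jun 3.
+12 hours 13 minutes → arrive 3:38 PM UTC on Jun 3.
Flight 1 lands earlier by 11 hours 38 minutes.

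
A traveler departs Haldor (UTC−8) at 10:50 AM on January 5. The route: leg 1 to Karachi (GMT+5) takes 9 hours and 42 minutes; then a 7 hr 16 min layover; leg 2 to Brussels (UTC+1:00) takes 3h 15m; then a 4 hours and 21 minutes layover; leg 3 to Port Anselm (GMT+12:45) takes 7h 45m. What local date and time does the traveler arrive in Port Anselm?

3:54 PM on Jan 7

Convert departure to UTC: 10:50 AM + 8:00 = 6:50 PM UTC on Jan 5.
Add 9 hours and 42 minutes leg 1 → 4:32 AM UTC (Jan 6).
Add 7 hours and 16 minutes layover in Karachi → 11:48 AM UTC.
Add 3 hours 15 minutes leg 2 → 3:03 PM UTC.
Add 4 hours 21 minutes layover in Brussels → 7:24 PM UTC.
Add 7 hours and 45 minutes leg 3 → 3:09 AM UTC (Jan 7).
Port Anselm is UTC+12:45, so local arrival = 3:09 AM + 12:45 = 3:54 PM on Jan 7.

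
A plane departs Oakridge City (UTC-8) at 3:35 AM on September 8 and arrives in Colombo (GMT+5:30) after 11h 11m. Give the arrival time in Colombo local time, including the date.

4:16 AM on Sep 9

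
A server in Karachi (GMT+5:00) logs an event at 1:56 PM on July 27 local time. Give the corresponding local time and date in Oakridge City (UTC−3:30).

5:26 AM on July 27

In UTC: 1:56 PM − 5:00 = 8:56 AM on Jul 27.
Oakridge City is UTC−3:30: 8:56 AM − 3:30 = 5:26 AM on Jul 27.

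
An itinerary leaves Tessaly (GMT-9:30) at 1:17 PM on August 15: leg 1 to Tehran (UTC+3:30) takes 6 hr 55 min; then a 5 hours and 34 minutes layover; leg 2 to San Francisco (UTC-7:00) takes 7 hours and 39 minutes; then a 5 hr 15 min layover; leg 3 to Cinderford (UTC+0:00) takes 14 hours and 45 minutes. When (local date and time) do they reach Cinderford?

Convert departure to UTC: 1:17 PM + 9:30 = 10:47 PM UTC on Aug 15.
Add 6 hours and 55 minutes leg 1 → 5:42 AM UTC (Aug 16).
Add 5 hours 34 minutes layover in Tehran → 11:16 AM UTC.
Add 7 hours 39 minutes leg 2 → 6:55 PM UTC.
Add 5 hours and 15 minutes layover in San Francisco → 12:10 AM UTC (Aug 17).
Add 14 hours and 45 minutes leg 3 → 2:55 PM UTC.
Cinderford is UTC+0, so local arrival is the same: 2:55 PM on Aug 17.

2:55 PM on August 17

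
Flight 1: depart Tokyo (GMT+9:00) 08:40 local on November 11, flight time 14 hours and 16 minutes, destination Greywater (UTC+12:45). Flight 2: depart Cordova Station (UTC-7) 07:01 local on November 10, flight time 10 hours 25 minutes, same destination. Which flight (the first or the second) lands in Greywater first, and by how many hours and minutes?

the second, by 13 hours 30 minutes

Flight 1 in UTC: 08:40 − 9:00 = 23:40 on Nov 10.
+14 hours and 16 minutes → arrive 13:56 UTC on Nov 11.
Flight 2 in UTC: 07:01 + 7:00 = 14:01 on Nov 10.
+10 hours 25 minutes → arrive 00:26 UTC on Nov 11.
Flight 2 lands earlier by 13 hours 30 minutes.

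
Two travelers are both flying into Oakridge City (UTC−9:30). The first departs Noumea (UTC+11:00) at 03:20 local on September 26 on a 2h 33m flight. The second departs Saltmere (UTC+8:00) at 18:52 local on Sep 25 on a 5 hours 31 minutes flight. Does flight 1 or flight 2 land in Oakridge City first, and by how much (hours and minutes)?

the second, by 2 hours 30 minutes

Flight 1 in UTC: 03:20 − 11:00 = 16:20 on Sep 25.
+2 hours and 33 minutes → arrive 18:53 UTC on Sep 25.
Flight 2 in UTC: 18:52 − 8:00 = 10:52 on Sep 25.
+5 hours 31 minutes → arrive 16:23 UTC on Sep 25.
Flight 2 lands earlier by 2 hours 30 minutes.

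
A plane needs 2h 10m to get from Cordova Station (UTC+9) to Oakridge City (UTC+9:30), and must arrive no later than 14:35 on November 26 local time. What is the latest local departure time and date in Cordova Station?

11:55 on November 26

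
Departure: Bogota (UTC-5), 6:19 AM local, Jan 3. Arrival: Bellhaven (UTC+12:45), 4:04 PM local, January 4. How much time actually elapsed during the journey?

16 hours

Departure in UTC: 6:19 AM + 5:00 = 11:19 AM on Jan 3.
Arrival in UTC: 4:04 PM − 12:45 = 3:19 AM on Jan 4.
Elapsed = 3:19 AM − 11:19 AM (+1 day) = 16 hours.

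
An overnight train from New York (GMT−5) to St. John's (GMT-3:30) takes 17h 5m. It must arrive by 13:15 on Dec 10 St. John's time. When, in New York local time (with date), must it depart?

Target arrival in UTC: 13:15 + 3:30 = 16:45 on Dec 10.
Subtract 17 hours and 5 minutes → departure 23:40 UTC on Dec 9.
New York is UTC−5:00: 23:40 − 5:00 = 18:40 on Dec 9.

18:40 on December 9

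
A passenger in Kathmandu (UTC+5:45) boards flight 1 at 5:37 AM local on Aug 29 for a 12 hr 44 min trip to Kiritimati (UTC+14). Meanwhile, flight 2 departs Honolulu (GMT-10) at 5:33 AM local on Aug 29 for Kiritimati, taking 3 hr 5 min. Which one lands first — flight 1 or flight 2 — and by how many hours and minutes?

the first, by 6 hours 2 minutes

Flight 1 in UTC: 5:37 AM − 5:45 = 11:52 PM on Aug 28.
+12 hours 44 minutes → arrive 12:36 PM UTC on Aug 29.
Flight 2 in UTC: 5:33 AM + 10:00 = 3:33 PM on Aug 29.
+3 hours and 5 minutes → arrive 6:38 PM UTC on Aug 29.
Flight 1 lands earlier by 6 hours 2 minutes.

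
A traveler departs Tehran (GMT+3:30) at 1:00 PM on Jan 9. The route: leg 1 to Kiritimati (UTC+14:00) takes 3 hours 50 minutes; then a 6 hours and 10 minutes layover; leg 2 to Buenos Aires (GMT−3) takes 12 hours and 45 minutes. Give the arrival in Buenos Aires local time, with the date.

5:15 AM on January 10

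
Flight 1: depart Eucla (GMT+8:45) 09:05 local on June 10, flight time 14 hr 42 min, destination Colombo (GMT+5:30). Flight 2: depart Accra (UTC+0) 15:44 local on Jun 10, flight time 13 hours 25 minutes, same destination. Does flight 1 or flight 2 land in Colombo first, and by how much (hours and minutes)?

Flight 1 in UTC: 09:05 − 8:45 = 00:20 on Jun 10.
+14 hours 42 minutes → arrive 15:02 UTC on Jun 10.
Flight 2 departs at 15:44 UTC (Jun 10).
+13 hours and 25 minutes → arrive 05:09 UTC on Jun 11.
Flight 1 lands earlier by 14 hours 7 minutes.

the first, by 14 hours 7 minutes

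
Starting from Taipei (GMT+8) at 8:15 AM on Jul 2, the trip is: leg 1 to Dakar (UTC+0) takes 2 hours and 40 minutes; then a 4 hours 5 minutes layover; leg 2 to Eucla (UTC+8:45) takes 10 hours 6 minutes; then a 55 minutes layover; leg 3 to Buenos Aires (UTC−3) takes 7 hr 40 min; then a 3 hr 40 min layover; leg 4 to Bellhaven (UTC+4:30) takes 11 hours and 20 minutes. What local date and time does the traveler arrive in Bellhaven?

Convert departure to UTC: 8:15 AM − 8:00 = 12:15 AM UTC on Jul 2.
Add 2 hours and 40 minutes leg 1 → 2:55 AM UTC.
Add 4 hours 5 minutes layover in Dakar → 7:00 AM UTC.
Add 10 hours 6 minutes leg 2 → 5:06 PM UTC.
Add 55 minutes layover in Eucla → 6:01 PM UTC.
Add 7 hours 40 minutes leg 3 → 1:41 AM UTC (Jul 3).
Add 3 hours 40 minutes layover in Buenos Aires → 5:21 AM UTC.
Add 11 hours and 20 minutes leg 4 → 4:41 PM UTC.
Bellhaven is UTC+4:30, so local arrival = 4:41 PM + 4:30 = 9:11 PM on Jul 3.

9:11 PM on July 3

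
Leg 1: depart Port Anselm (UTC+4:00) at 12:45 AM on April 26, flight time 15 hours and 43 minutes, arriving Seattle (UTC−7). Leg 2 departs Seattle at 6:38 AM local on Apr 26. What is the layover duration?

Convert departure to UTC: 12:45 AM − 4:00 = 8:45 PM UTC on Apr 25.
Add 15 hours and 43 minutes flight time → 12:28 PM UTC (Apr 26).
Seattle is UTC−7:00, so local arrival = 12:28 PM − 7:00 = 5:28 AM on Apr 26.
Layover = 6:38 AM − 5:28 AM = 1 hour 10 minutes.

1 hour 10 minutes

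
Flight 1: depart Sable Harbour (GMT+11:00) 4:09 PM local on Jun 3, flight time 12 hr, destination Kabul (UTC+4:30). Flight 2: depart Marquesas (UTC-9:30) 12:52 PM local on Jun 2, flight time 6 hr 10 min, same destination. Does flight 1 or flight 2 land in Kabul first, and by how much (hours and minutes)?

the second, by 12 hours 37 minutes

Flight 1 in UTC: 4:09 PM − 11:00 = 5:09 AM on Jun 3.
+12 hours → arrive 5:09 PM UTC on Jun 3.
Flight 2 in UTC: 12:52 PM + 9:30 = 10:22 PM on Jun 2.
+6 hours 10 minutes → arrive 4:32 AM UTC on Jun 3.
Flight 2 lands earlier by 12 hours 37 minutes.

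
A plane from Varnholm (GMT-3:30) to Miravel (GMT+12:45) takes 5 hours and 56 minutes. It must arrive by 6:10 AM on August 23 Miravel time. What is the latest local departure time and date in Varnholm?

7:59 AM on August 22

Target arrival in UTC: 6:10 AM − 12:45 = 5:25 PM on Aug 22.
Subtract 5 hours 56 minutes → departure 11:29 AM UTC on Aug 22.
Varnholm is UTC−3:30: 11:29 AM − 3:30 = 7:59 AM on Aug 22.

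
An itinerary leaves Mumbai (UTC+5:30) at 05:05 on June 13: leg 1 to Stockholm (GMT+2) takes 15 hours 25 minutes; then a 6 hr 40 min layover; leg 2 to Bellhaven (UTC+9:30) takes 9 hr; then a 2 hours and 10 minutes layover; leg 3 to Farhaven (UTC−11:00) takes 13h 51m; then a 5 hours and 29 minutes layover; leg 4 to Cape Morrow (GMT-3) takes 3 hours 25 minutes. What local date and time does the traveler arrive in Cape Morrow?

04:35 on June 15

Convert departure to UTC: 05:05 − 5:30 = 23:35 UTC on Jun 12.
Add 15 hours and 25 minutes leg 1 → 15:00 UTC (Jun 13).
Add 6 hours 40 minutes layover in Stockholm → 21:40 UTC.
Add 9 hours leg 2 → 06:40 UTC (Jun 14).
Add 2 hours and 10 minutes layover in Bellhaven → 08:50 UTC.
Add 13 hours and 51 minutes leg 3 → 22:41 UTC.
Add 5 hours and 29 minutes layover in Farhaven → 04:10 UTC (Jun 15).
Add 3 hours 25 minutes leg 4 → 07:35 UTC.
Cape Morrow is UTC−3:00, so local arrival = 07:35 − 3:00 = 04:35 on Jun 15.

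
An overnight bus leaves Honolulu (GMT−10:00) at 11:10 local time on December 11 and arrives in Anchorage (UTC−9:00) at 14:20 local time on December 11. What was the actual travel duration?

Departure in UTC: 11:10 + 10:00 = 21:10 on Dec 11.
Arrival in UTC: 14:20 + 9:00 = 23:20 on Dec 11.
Elapsed = 23:20 − 21:10 = 2 hours 10 minutes.

2 hours 10 minutes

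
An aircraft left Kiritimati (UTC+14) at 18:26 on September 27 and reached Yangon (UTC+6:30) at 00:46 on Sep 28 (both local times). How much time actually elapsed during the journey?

13 hours 50 minutes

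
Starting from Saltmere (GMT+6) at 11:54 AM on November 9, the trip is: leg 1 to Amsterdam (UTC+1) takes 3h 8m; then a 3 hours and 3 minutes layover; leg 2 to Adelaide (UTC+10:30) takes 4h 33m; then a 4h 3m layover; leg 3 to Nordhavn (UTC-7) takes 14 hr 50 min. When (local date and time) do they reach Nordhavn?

4:31 AM on November 10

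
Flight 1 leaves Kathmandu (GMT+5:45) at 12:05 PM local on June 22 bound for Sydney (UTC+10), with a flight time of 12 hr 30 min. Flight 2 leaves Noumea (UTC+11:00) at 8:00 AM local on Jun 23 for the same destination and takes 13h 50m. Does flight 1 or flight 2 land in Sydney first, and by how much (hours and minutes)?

the first, by 16 hours

Flight 1 in UTC: 12:05 PM − 5:45 = 6:20 AM on Jun 22.
+12 hours 30 minutes → arrive 6:50 PM UTC on Jun 22.
Flight 2 in UTC: 8:00 AM − 11:00 = 9:00 PM on Jun 22.
+13 hours and 50 minutes → arrive 10:50 AM UTC on Jun 23.
Flight 1 lands earlier by 16 hours.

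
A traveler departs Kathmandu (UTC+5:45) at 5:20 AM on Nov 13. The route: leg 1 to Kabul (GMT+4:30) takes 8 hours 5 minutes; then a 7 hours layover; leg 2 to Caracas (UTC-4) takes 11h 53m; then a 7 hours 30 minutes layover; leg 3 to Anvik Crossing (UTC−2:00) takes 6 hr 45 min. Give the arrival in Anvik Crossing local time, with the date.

Convert departure to UTC: 5:20 AM − 5:45 = 11:35 PM UTC on Nov 12.
Add 8 hours 5 minutes leg 1 → 7:40 AM UTC (Nov 13).
Add 7 hours layover in Kabul → 2:40 PM UTC.
Add 11 hours and 53 minutes leg 2 → 2:33 AM UTC (Nov 14).
Add 7 hours and 30 minutes layover in Caracas → 10:03 AM UTC.
Add 6 hours and 45 minutes leg 3 → 4:48 PM UTC.
Anvik Crossing is UTC−2:00, so local arrival = 4:48 PM − 2:00 = 2:48 PM on Nov 14.

2:48 PM on November 14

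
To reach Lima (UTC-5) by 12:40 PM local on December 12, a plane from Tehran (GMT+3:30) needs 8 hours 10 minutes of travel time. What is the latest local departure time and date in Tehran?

Target arrival in UTC: 12:40 PM + 5:00 = 5:40 PM on Dec 12.
Subtract 8 hours and 10 minutes → departure 9:30 AM UTC on Dec 12.
Tehran is UTC+3:30: 9:30 AM + 3:30 = 1:00 PM on Dec 12.

1:00 PM on Dec 12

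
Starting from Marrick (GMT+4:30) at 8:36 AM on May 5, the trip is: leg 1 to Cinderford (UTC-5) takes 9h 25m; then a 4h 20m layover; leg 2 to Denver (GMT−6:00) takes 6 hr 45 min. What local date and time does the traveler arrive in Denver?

6:36 PM on May 5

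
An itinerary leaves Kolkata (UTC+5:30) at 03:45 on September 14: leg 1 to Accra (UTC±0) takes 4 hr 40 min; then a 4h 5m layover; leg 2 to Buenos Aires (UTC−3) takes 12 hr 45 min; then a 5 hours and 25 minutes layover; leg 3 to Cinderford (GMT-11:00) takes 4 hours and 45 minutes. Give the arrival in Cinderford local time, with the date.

18:55 on Sep 14

Convert departure to UTC: 03:45 − 5:30 = 22:15 UTC on Sep 13.
Add 4 hours and 40 minutes leg 1 → 02:55 UTC (Sep 14).
Add 4 hours and 5 minutes layover in Accra → 07:00 UTC.
Add 12 hours 45 minutes leg 2 → 19:45 UTC.
Add 5 hours 25 minutes layover in Buenos Aires → 01:10 UTC (Sep 15).
Add 4 hours and 45 minutes leg 3 → 05:55 UTC.
Cinderford is UTC−11:00, so local arrival = 05:55 − 11:00 = 18:55 on Sep 14.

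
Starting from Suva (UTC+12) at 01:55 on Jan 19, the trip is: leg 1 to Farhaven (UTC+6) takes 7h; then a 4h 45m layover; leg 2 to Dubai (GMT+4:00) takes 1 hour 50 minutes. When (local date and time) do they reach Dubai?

07:30 on January 19

Convert departure to UTC: 01:55 − 12:00 = 13:55 UTC on Jan 18.
Add 7 hours leg 1 → 20:55 UTC.
Add 4 hours and 45 minutes layover in Farhaven → 01:40 UTC (Jan 19).
Add 1 hour and 50 minutes leg 2 → 03:30 UTC.
Dubai is UTC+4:00, so local arrival = 03:30 + 4:00 = 07:30 on Jan 19.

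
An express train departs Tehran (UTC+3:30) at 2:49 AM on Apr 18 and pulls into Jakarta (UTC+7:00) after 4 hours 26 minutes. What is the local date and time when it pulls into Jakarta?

Convert departure to UTC: 2:49 AM − 3:30 = 11:19 PM UTC on Apr 17.
Add 4 hours and 26 minutes travel time → 3:45 AM UTC (Apr 18).
Jakarta is UTC+7:00, so local arrival = 3:45 AM + 7:00 = 10:45 AM on Apr 18.

10:45 AM on April 18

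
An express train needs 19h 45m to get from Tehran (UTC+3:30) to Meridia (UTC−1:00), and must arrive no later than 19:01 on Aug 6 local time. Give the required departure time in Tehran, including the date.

03:46 on Aug 6

Target arrival in UTC: 19:01 + 1:00 = 20:01 on Aug 6.
Subtract 19 hours 45 minutes → departure 00:16 UTC on Aug 6.
Tehran is UTC+3:30: 00:16 + 3:30 = 03:46 on Aug 6.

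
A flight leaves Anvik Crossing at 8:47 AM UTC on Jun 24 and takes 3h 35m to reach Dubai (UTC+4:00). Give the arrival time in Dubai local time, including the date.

Departure is given in UTC: 8:47 AM on Jun 24.
Add 3 hours and 35 minutes → 12:22 PM UTC.
Dubai is UTC+4:00: 12:22 PM + 4:00 = 4:22 PM on Jun 24.

4:22 PM on June 24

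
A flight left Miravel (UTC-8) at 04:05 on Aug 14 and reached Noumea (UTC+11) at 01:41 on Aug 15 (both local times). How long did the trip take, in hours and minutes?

2 hours 36 minutes

Noumea is 19:00 ahead of Miravel.
Clock-face elapsed time (ignoring zones) is 21 hours 36 minutes.
Actual elapsed = 21 hours 36 minutes − 19:00 = 2 hours 36 minutes.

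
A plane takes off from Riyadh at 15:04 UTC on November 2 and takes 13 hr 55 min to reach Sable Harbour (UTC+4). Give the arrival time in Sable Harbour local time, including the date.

08:59 on Nov 3

Departure is given in UTC: 15:04 on Nov 2.
Add 13 hours and 55 minutes → 04:59 UTC (Nov 3).
Sable Harbour is UTC+4:00: 04:59 + 4:00 = 08:59 on Nov 3.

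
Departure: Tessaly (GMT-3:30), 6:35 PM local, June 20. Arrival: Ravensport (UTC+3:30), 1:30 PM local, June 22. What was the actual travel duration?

35 hours 55 minutes

Ravensport is 7:00 ahead of Tessaly.
Clock-face elapsed time (ignoring zones) is 42 hours 55 minutes.
Actual elapsed = 42 hours 55 minutes − 7:00 = 35 hours 55 minutes.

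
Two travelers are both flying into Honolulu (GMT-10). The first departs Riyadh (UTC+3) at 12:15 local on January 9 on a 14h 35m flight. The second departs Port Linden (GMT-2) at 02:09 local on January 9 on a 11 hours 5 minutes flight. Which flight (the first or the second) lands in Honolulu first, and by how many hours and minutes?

Flight 1 in UTC: 12:15 − 3:00 = 09:15 on Jan 9.
+14 hours and 35 minutes → arrive 23:50 UTC on Jan 9.
Flight 2 in UTC: 02:09 + 2:00 = 04:09 on Jan 9.
+11 hours and 5 minutes → arrive 15:14 UTC on Jan 9.
Flight 2 lands earlier by 8 hours 36 minutes.

the second, by 8 hours 36 minutes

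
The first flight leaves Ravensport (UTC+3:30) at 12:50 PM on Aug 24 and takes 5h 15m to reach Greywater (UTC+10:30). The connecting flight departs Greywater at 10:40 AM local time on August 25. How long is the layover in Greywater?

9 hours 35 minutes

Convert departure to UTC: 12:50 PM − 3:30 = 9:20 AM UTC on Aug 24.
Add 5 hours and 15 minutes flight time → 2:35 PM UTC.
Greywater is UTC+10:30, so local arrival = 2:35 PM + 10:30 = 1:05 AM on Aug 25.
Layover = 10:40 AM − 1:05 AM = 9 hours 35 minutes.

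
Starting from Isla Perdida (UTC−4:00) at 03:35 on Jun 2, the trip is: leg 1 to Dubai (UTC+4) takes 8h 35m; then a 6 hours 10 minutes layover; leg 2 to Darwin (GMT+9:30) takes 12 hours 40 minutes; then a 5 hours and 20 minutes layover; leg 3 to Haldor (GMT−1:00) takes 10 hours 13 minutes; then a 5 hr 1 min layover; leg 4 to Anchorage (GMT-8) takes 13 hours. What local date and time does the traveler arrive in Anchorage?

Convert departure to UTC: 03:35 + 4:00 = 07:35 UTC on Jun 2.
Add 8 hours and 35 minutes leg 1 → 16:10 UTC.
Add 6 hours 10 minutes layover in Dubai → 22:20 UTC.
Add 12 hours 40 minutes leg 2 → 11:00 UTC (Jun 3).
Add 5 hours and 20 minutes layover in Darwin → 16:20 UTC.
Add 10 hours 13 minutes leg 3 → 02:33 UTC (Jun 4).
Add 5 hours and 1 minute layover in Haldor → 07:34 UTC.
Add 13 hours leg 4 → 20:34 UTC.
Anchorage is UTC−8:00, so local arrival = 20:34 − 8:00 = 12:34 on Jun 4.

12:34 on June 4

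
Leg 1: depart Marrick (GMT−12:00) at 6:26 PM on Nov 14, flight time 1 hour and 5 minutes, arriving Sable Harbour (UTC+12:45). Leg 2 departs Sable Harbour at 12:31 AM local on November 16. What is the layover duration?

Convert departure to UTC: 6:26 PM + 12:00 = 6:26 AM UTC on Nov 15.
Add 1 hour and 5 minutes flight time → 7:31 AM UTC.
Sable Harbour is UTC+12:45, so local arrival = 7:31 AM + 12:45 = 8:16 PM on Nov 15.
Layover = 12:31 AM − 8:16 PM (+1 day) = 4 hours 15 minutes.

4 hours 15 minutes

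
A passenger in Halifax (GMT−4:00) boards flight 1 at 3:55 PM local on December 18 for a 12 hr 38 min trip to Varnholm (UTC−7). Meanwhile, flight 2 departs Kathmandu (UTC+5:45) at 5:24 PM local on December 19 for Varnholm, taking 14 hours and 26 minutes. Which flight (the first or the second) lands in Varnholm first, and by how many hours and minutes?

the first, by 17 hours 32 minutes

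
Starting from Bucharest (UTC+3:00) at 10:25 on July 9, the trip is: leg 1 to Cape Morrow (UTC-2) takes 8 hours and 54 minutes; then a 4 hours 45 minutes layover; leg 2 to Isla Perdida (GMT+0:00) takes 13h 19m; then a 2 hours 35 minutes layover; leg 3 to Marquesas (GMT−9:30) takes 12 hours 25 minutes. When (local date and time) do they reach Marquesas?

15:53 on July 10

Convert departure to UTC: 10:25 − 3:00 = 07:25 UTC on Jul 9.
Add 8 hours and 54 minutes leg 1 → 16:19 UTC.
Add 4 hours 45 minutes layover in Cape Morrow → 21:04 UTC.
Add 13 hours and 19 minutes leg 2 → 10:23 UTC (Jul 10).
Add 2 hours 35 minutes layover in Isla Perdida → 12:58 UTC.
Add 12 hours 25 minutes leg 3 → 01:23 UTC (Jul 11).
Marquesas is UTC−9:30, so local arrival = 01:23 − 9:30 = 15:53 on Jul 10.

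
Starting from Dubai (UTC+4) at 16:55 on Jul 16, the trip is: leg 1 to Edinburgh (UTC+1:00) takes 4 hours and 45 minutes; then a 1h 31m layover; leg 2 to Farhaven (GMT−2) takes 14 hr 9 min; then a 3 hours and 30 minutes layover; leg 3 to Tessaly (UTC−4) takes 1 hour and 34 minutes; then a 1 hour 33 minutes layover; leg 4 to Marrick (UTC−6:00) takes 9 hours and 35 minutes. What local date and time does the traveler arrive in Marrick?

19:32 on July 17

Convert departure to UTC: 16:55 − 4:00 = 12:55 UTC on Jul 16.
Add 4 hours 45 minutes leg 1 → 17:40 UTC.
Add 1 hour 31 minutes layover in Edinburgh → 19:11 UTC.
Add 14 hours 9 minutes leg 2 → 09:20 UTC (Jul 17).
Add 3 hours and 30 minutes layover in Farhaven → 12:50 UTC.
Add 1 hour and 34 minutes leg 3 → 14:24 UTC.
Add 1 hour 33 minutes layover in Tessaly → 15:57 UTC.
Add 9 hours and 35 minutes leg 4 → 01:32 UTC (Jul 18).
Marrick is UTC−6:00, so local arrival = 01:32 − 6:00 = 19:32 on Jul 17.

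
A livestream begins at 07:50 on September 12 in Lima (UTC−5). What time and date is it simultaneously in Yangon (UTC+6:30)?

Yangon is 11:30 ahead of Lima.
Shift by the zone difference: 07:50 + 11:30 = 19:20 on Sep 12 in Yangon.

19:20 on September 12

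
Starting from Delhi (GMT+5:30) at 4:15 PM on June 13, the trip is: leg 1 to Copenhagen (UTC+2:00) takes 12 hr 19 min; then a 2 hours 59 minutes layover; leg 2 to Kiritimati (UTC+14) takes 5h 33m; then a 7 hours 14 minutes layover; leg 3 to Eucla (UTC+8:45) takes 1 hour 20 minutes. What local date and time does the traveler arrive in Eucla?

12:55 AM on June 15

Convert departure to UTC: 4:15 PM − 5:30 = 10:45 AM UTC on Jun 13.
Add 12 hours 19 minutes leg 1 → 11:04 PM UTC.
Add 2 hours 59 minutes layover in Copenhagen → 2:03 AM UTC (Jun 14).
Add 5 hours and 33 minutes leg 2 → 7:36 AM UTC.
Add 7 hours and 14 minutes layover in Kiritimati → 2:50 PM UTC.
Add 1 hour and 20 minutes leg 3 → 4:10 PM UTC.
Eucla is UTC+8:45, so local arrival = 4:10 PM + 8:45 = 12:55 AM on Jun 15.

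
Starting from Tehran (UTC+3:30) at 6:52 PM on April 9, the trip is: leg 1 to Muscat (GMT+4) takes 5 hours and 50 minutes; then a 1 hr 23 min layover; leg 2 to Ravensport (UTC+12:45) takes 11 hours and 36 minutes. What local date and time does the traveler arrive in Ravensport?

10:56 PM on Apr 10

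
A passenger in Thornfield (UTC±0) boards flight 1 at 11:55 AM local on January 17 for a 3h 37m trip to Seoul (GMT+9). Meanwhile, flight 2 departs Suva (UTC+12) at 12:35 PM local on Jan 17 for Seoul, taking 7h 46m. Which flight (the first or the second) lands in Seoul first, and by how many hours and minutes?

Flight 1 departs at 11:55 AM UTC (Jan 17).
+3 hours 37 minutes → arrive 3:32 PM UTC on Jan 17.
Flight 2 in UTC: 12:35 PM − 12:00 = 12:35 AM on Jan 17.
+7 hours and 46 minutes → arrive 8:21 AM UTC on Jan 17.
Flight 2 lands earlier by 7 hours 11 minutes.

the second, by 7 hours 11 minutes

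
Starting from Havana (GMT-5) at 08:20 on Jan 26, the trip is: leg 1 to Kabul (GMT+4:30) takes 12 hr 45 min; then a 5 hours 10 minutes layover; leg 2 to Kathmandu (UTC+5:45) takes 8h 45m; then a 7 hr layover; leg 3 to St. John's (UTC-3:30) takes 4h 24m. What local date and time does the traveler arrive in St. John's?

23:54 on Jan 27

Convert departure to UTC: 08:20 + 5:00 = 13:20 UTC on Jan 26.
Add 12 hours and 45 minutes leg 1 → 02:05 UTC (Jan 27).
Add 5 hours and 10 minutes layover in Kabul → 07:15 UTC.
Add 8 hours 45 minutes leg 2 → 16:00 UTC.
Add 7 hours layover in Kathmandu → 23:00 UTC.
Add 4 hours 24 minutes leg 3 → 03:24 UTC (Jan 28).
St. John's is UTC−3:30, so local arrival = 03:24 − 3:30 = 23:54 on Jan 27.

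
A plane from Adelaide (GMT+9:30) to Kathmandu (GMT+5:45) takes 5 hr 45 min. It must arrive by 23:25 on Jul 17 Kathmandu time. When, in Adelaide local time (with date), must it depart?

21:25 on July 17

Target arrival in UTC: 23:25 − 5:45 = 17:40 on Jul 17.
Subtract 5 hours and 45 minutes → departure 11:55 UTC on Jul 17.
Adelaide is UTC+9:30: 11:55 + 9:30 = 21:25 on Jul 17.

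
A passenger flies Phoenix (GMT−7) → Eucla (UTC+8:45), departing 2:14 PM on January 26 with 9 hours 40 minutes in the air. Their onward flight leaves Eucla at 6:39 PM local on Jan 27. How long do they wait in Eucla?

3 hours

Convert departure to UTC: 2:14 PM + 7:00 = 9:14 PM UTC on Jan 26.
Add 9 hours 40 minutes flight time → 6:54 AM UTC (Jan 27).
Eucla is UTC+8:45, so local arrival = 6:54 AM + 8:45 = 3:39 PM on Jan 27.
Layover = 6:39 PM − 3:39 PM = 3 hours.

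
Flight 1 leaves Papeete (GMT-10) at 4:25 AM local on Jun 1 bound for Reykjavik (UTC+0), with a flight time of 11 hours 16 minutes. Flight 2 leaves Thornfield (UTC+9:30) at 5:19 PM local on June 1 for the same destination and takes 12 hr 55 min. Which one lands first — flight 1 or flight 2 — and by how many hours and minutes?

Flight 1 in UTC: 4:25 AM + 10:00 = 2:25 PM on Jun 1.
+11 hours and 16 minutes → arrive 1:41 AM UTC on Jun 2.
Flight 2 in UTC: 5:19 PM − 9:30 = 7:49 AM on Jun 1.
+12 hours and 55 minutes → arrive 8:44 PM UTC on Jun 1.
Flight 2 lands earlier by 4 hours 57 minutes.

the second, by 4 hours 57 minutes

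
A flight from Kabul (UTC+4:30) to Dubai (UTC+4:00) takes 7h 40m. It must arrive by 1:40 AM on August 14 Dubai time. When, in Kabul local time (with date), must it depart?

6:30 PM on August 13

Target arrival in UTC: 1:40 AM − 4:00 = 9:40 PM on Aug 13.
Subtract 7 hours 40 minutes → departure 2:00 PM UTC on Aug 13.
Kabul is UTC+4:30: 2:00 PM + 4:30 = 6:30 PM on Aug 13.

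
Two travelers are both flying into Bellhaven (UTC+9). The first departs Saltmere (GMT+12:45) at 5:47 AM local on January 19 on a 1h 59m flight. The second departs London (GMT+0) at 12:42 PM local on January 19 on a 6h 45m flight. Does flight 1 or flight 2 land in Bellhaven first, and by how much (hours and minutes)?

Flight 1 in UTC: 5:47 AM − 12:45 = 5:02 PM on Jan 18.
+1 hour and 59 minutes → arrive 7:01 PM UTC on Jan 18.
Flight 2 departs at 12:42 PM UTC (Jan 19).
+6 hours and 45 minutes → arrive 7:27 PM UTC on Jan 19.
Flight 1 lands earlier by 24 hours 26 minutes.

the first, by 24 hours 26 minutes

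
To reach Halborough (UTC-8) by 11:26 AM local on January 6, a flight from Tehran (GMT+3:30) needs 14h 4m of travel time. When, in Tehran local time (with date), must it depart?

Target arrival in UTC: 11:26 AM + 8:00 = 7:26 PM on Jan 6.
Subtract 14 hours 4 minutes → departure 5:22 AM UTC on Jan 6.
Tehran is UTC+3:30: 5:22 AM + 3:30 = 8:52 AM on Jan 6.

8:52 AM on January 6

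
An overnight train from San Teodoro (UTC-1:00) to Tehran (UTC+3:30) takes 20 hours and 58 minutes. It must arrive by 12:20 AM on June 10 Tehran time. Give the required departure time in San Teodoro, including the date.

10:52 PM on June 8

Target arrival in UTC: 12:20 AM − 3:30 = 8:50 PM on Jun 9.
Subtract 20 hours and 58 minutes → departure 11:52 PM UTC on Jun 8.
San Teodoro is UTC−1:00: 11:52 PM − 1:00 = 10:52 PM on Jun 8.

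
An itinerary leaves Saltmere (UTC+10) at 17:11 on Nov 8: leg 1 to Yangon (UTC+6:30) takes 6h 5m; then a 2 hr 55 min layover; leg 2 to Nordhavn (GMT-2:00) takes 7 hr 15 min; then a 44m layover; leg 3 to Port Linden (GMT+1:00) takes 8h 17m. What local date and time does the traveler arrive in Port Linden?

Convert departure to UTC: 17:11 − 10:00 = 07:11 UTC on Nov 8.
Add 6 hours 5 minutes leg 1 → 13:16 UTC.
Add 2 hours and 55 minutes layover in Yangon → 16:11 UTC.
Add 7 hours 15 minutes leg 2 → 23:26 UTC.
Add 44 minutes layover in Nordhavn → 00:10 UTC (Nov 9).
Add 8 hours 17 minutes leg 3 → 08:27 UTC.
Port Linden is UTC+1:00, so local arrival = 08:27 + 1:00 = 09:27 on Nov 9.

09:27 on November 9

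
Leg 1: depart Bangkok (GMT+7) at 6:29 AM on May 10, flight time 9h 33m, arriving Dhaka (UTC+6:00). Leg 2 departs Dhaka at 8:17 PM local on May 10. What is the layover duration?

Convert departure to UTC: 6:29 AM − 7:00 = 11:29 PM UTC on May 9.
Add 9 hours and 33 minutes flight time → 9:02 AM UTC (May 10).
Dhaka is UTC+6:00, so local arrival = 9:02 AM + 6:00 = 3:02 PM on May 10.
Layover = 8:17 PM − 3:02 PM = 5 hours 15 minutes.

5 hours 15 minutes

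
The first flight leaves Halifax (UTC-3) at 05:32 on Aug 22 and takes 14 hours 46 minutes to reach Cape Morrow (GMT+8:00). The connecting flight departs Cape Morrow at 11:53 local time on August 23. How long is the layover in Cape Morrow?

4 hours 35 minutes

Convert departure to UTC: 05:32 + 3:00 = 08:32 UTC on Aug 22.
Add 14 hours and 46 minutes flight time → 23:18 UTC.
Cape Morrow is UTC+8:00, so local arrival = 23:18 + 8:00 = 07:18 on Aug 23.
Layover = 11:53 − 07:18 = 4 hours 35 minutes.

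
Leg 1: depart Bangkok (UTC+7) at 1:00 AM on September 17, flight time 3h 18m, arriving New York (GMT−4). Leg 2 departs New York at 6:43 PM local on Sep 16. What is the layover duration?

1 hour 25 minutes

Convert departure to UTC: 1:00 AM − 7:00 = 6:00 PM UTC on Sep 16.
Add 3 hours and 18 minutes flight time → 9:18 PM UTC.
New York is UTC−4:00, so local arrival = 9:18 PM − 4:00 = 5:18 PM on Sep 16.
Layover = 6:43 PM − 5:18 PM = 1 hour 25 minutes.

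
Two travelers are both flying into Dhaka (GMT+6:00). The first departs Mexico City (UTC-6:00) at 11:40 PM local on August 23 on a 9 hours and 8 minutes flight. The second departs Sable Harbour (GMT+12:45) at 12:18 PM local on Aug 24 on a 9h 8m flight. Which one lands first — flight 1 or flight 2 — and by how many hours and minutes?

the second, by 6 hours 7 minutes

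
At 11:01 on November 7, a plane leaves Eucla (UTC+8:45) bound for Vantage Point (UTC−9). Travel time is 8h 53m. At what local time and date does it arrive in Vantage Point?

02:09 on November 7

Convert departure to UTC: 11:01 − 8:45 = 02:16 UTC on Nov 7.
Add 8 hours 53 minutes travel time → 11:09 UTC.
Vantage Point is UTC−9:00, so local arrival = 11:09 − 9:00 = 02:09 on Nov 7.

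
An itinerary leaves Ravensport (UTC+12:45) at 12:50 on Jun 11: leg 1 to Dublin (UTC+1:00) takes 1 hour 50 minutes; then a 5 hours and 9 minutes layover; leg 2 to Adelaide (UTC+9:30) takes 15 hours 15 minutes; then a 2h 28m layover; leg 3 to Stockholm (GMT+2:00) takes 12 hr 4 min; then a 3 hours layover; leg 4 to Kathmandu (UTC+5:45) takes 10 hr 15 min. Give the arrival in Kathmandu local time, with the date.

Convert departure to UTC: 12:50 − 12:45 = 00:05 UTC on Jun 11.
Add 1 hour and 50 minutes leg 1 → 01:55 UTC.
Add 5 hours and 9 minutes layover in Dublin → 07:04 UTC.
Add 15 hours and 15 minutes leg 2 → 22:19 UTC.
Add 2 hours and 28 minutes layover in Adelaide → 00:47 UTC (Jun 12).
Add 12 hours 4 minutes leg 3 → 12:51 UTC.
Add 3 hours layover in Stockholm → 15:51 UTC.
Add 10 hours 15 minutes leg 4 → 02:06 UTC (Jun 13).
Kathmandu is UTC+5:45, so local arrival = 02:06 + 5:45 = 07:51 on Jun 13.

07:51 on Jun 13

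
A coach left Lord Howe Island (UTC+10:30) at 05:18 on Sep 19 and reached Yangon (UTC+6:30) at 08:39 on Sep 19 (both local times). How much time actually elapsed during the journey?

7 hours 21 minutes

Yangon is 4:00 behind Lord Howe Island.
Clock-face elapsed time (ignoring zones) is 3 hours 21 minutes.
Actual elapsed = 3 hours 21 minutes + 4:00 = 7 hours 21 minutes.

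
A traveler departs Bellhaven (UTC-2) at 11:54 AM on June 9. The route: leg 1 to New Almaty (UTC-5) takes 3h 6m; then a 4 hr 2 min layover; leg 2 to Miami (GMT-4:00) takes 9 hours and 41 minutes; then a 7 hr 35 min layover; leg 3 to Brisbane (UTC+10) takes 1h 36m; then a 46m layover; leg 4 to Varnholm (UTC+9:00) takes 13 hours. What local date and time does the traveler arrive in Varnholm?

Convert departure to UTC: 11:54 AM + 2:00 = 1:54 PM UTC on Jun 9.
Add 3 hours and 6 minutes leg 1 → 5:00 PM UTC.
Add 4 hours 2 minutes layover in New Almaty → 9:02 PM UTC.
Add 9 hours and 41 minutes leg 2 → 6:43 AM UTC (Jun 10).
Add 7 hours and 35 minutes layover in Miami → 2:18 PM UTC.
Add 1 hour 36 minutes leg 3 → 3:54 PM UTC.
Add 46 minutes layover in Brisbane → 4:40 PM UTC.
Add 13 hours leg 4 → 5:40 AM UTC (Jun 11).
Varnholm is UTC+9:00, so local arrival = 5:40 AM + 9:00 = 2:40 PM on Jun 11.

2:40 PM on Jun 11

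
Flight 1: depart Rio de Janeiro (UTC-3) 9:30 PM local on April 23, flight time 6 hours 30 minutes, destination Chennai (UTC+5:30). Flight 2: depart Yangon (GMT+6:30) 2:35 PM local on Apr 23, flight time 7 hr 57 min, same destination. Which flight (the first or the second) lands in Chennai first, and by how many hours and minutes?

the second, by 14 hours 58 minutes

Flight 1 in UTC: 9:30 PM + 3:00 = 12:30 AM on Apr 24.
+6 hours 30 minutes → arrive 7:00 AM UTC on Apr 24.
Flight 2 in UTC: 2:35 PM − 6:30 = 8:05 AM on Apr 23.
+7 hours 57 minutes → arrive 4:02 PM UTC on Apr 23.
Flight 2 lands earlier by 14 hours 58 minutes.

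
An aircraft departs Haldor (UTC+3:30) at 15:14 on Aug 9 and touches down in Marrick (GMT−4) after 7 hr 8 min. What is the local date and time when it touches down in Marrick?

14:52 on Aug 9

Convert departure to UTC: 15:14 − 3:30 = 11:44 UTC on Aug 9.
Add 7 hours 8 minutes travel time → 18:52 UTC.
Marrick is UTC−4:00, so local arrival = 18:52 − 4:00 = 14:52 on Aug 9.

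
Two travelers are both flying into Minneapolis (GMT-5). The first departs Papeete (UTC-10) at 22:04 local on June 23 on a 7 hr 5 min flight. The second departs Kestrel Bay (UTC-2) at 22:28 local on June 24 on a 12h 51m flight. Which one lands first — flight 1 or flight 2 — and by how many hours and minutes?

the first, by 22 hours 10 minutes

Flight 1 in UTC: 22:04 + 10:00 = 08:04 on Jun 24.
+7 hours 5 minutes → arrive 15:09 UTC on Jun 24.
Flight 2 in UTC: 22:28 + 2:00 = 00:28 on Jun 25.
+12 hours and 51 minutes → arrive 13:19 UTC on Jun 25.
Flight 1 lands earlier by 22 hours 10 minutes.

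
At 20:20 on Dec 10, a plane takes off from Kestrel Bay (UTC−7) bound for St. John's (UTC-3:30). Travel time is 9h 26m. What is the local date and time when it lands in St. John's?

09:16 on Dec 11

Convert departure to UTC: 20:20 + 7:00 = 03:20 UTC on Dec 11.
Add 9 hours 26 minutes travel time → 12:46 UTC.
St. John's is UTC−3:30, so local arrival = 12:46 − 3:30 = 09:16 on Dec 11.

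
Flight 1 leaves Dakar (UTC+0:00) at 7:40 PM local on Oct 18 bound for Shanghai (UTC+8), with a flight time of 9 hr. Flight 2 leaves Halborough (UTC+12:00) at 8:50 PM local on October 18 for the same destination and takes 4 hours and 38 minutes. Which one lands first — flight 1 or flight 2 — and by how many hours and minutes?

the second, by 15 hours 12 minutes

Flight 1 departs at 7:40 PM UTC (Oct 18).
+9 hours → arrive 4:40 AM UTC on Oct 19.
Flight 2 in UTC: 8:50 PM − 12:00 = 8:50 AM on Oct 18.
+4 hours and 38 minutes → arrive 1:28 PM UTC on Oct 18.
Flight 2 lands earlier by 15 hours 12 minutes.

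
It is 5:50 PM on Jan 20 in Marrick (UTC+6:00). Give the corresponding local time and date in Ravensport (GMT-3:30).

8:20 AM on Jan 20

Ravensport is 9:30 behind Marrick.
Shift by the zone difference: 5:50 PM − 9:30 = 8:20 AM on Jan 20 in Ravensport.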